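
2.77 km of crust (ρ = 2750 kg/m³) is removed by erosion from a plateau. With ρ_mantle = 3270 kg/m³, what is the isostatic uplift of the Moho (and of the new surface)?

2.33 km

Unloading: uplift u = e ρ_c/ρ_m = 2.77 km × 2750/3270 = 2.33 km.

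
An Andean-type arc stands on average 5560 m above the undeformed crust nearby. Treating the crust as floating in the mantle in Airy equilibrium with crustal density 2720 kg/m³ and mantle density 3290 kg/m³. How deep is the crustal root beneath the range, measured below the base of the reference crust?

Balancing pressure at the compensation depth: the weight of the topography is balanced by the buoyancy of the root, ρ_c h = (ρ_m − ρ_c) r.
r = h · ρ_c / (ρ_m − ρ_c) = 5560 m × 2720 / (3290 − 2720) = 26500 m.

26500 m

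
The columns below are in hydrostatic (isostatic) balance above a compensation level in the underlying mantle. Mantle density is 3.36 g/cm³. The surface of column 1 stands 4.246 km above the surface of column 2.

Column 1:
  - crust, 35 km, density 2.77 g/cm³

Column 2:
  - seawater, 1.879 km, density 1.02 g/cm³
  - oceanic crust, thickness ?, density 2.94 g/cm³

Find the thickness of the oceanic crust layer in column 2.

Take the compensation level at the base of the deeper column (depth z_c below the surface of column 1) and equate Σ ρ_i t_i down to z_c; mantle fills any gap and the z_c terms cancel.
Column 1: 35×2.77 + (z_c − 35)×3.36
Column 2: 4.246×0 + 1.879×1.02 + x×2.94 + (z_c − 4.246 − 1.879 − x)×3.36
The z_c×3.36 term appears on both sides and cancels. Collect the known terms of each column as K = Σ(ρt)_known − 3.36 × (depth of known layers): K_1 = 96.95 − 3.36×35 = −20.65; K_2 = 1.91658 − 3.36×(4.246 + 1.879) = −18.66342.
Balance: K_1 = K_2 − x×(3.36 − 2.94), so x = (K_2 − K_1)/(3.36 − 2.94) = 1.98658/0.42 = 4.73 km.

4.73 km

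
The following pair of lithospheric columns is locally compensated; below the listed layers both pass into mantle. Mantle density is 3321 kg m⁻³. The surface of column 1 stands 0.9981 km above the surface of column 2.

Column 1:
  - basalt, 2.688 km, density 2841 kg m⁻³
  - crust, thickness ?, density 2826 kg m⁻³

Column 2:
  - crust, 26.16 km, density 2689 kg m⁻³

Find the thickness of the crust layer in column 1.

Take the compensation level at the base of the deeper column (depth z_c below the surface of column 1) and equate Σ ρ_i t_i down to z_c; mantle fills any gap and the z_c terms cancel.
Column 1: 2.688×2841 + x×2826 + (z_c − 2.688 − x)×3321
Column 2: 0.9981×0 + 26.16×2689 + (z_c − 0.9981 − 26.16)×3321
The z_c×3321 term appears on both sides and cancels. Collect the known terms of each column as K = Σ(ρt)_known − 3321 × (depth of known layers): K_1 = 7636.608 − 3321×2.688 = −1290.24; K_2 = 70344.24 − 3321×(0.9981 + 26.16) = −19847.8101.
Balance: K_1 − x×(3321 − 2826) = K_2, so x = (K_1 − K_2)/(3321 − 2826) = 18557.6/495 = 37.5 km.

37.5 km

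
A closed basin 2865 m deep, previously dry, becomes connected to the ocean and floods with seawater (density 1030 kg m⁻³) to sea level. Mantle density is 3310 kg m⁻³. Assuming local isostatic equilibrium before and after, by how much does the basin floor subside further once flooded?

1290 m

After flooding the water column is d + s deep. Its weight must equal the weight of mantle displaced by the extra subsidence s: (d + s) ρ_w = s ρ_m.
s = d ρ_w / (ρ_m − ρ_w) = 2865 m × 1030/(3310 − 1030) = 1290 m.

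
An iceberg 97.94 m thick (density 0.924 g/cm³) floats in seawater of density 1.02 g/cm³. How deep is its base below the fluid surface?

88.7 m

Draft d = t ρ_obj/ρ_fluid = 97.94 m × 0.924/1.02 = 88.7 m.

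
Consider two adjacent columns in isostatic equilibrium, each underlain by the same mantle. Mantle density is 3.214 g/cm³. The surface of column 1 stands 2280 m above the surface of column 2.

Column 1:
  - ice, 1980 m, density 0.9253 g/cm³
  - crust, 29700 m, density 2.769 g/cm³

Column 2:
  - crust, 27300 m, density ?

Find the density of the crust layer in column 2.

Take the compensation level at the base of the deeper column (depth z_c below the surface of column 1) and equate Σ ρ_i t_i down to z_c; mantle fills any gap and the z_c terms cancel.
Column 1: 1980×0.9253 + 29700×2.769 + (z_c − 31680)×3.214
Column 2: 2280×0 + 27300×ρ + (z_c − 2280 − 27300)×3.214
The z_c×3.214 term appears on both sides and cancels. Collect the known terms of each column as K = Σ(ρt)_known − 3.214 × (depth of known layers): K_1 = 84071.394 − 3.214×31680 = −17748.126; K_2 = 0 − 3.214×(2280 + 27300) = −95070.12.
Balance: K_1 = K_2 + 27300×ρ, so ρ = (K_1 − K_2)/27300 = 77322/27300 = 2.83 g/cm³.

2.83 g/cm³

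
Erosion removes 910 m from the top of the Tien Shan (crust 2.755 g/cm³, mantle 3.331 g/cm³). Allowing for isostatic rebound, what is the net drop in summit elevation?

157 m

Rebound u = e ρ_c/ρ_m = 910 m × 2.755/3.331 = 752.6 m.
Net surface drop = e − u = 910 m − 752.6 m = e (ρ_m − ρ_c)/ρ_m = 157 m.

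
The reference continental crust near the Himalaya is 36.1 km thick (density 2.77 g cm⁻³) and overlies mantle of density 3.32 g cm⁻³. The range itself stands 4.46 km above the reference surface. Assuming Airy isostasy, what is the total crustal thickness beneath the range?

63 km

Root depth r = h ρ_c / (ρ_m − ρ_c) = 4.46 km × 2.77 / 0.55 = 22.46 km.
Total thickness = T + h + r = 36.1 km + 4.46 km + 22.46 km = 63 km.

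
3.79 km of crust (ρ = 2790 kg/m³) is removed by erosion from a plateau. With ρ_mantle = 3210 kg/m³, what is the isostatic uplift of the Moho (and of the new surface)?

3.29 km

Unloading: uplift u = e ρ_c/ρ_m = 3.79 km × 2790/3210 = 3.29 km.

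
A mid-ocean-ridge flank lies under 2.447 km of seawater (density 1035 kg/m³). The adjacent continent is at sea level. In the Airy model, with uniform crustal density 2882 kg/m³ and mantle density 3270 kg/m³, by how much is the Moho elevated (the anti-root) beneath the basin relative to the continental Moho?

Isostatic balance requires: replacing crust with seawater at the top is compensated by replacing crust with mantle at the base: d (ρ_c − ρ_w) = a (ρ_m − ρ_c).
a = d (ρ_c − ρ_w)/(ρ_m − ρ_c) = 2.447 km × 1847/388 = 11.6 km.

11.6 km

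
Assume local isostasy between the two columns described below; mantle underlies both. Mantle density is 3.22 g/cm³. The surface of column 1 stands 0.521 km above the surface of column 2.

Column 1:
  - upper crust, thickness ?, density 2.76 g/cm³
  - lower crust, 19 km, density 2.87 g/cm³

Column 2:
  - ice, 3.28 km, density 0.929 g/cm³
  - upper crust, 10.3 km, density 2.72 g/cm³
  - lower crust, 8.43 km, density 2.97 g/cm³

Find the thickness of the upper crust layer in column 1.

21.3 km

Take the compensation level at the base of the deeper column (depth z_c below the surface of column 1) and equate Σ ρ_i t_i down to z_c; mantle fills any gap and the z_c terms cancel.
Column 1: x×2.76 + 19×2.87 + (z_c − 19 − x)×3.22
Column 2: 0.521×0 + 3.28×0.929 + 10.3×2.72 + 8.43×2.97 + (z_c − 0.521 − 22.01)×3.22
The z_c×3.22 term appears on both sides and cancels. Collect the known terms of each column as K = Σ(ρt)_known − 3.22 × (depth of known layers): K_1 = 54.53 − 3.22×19 = −6.65; K_2 = 56.10022 − 3.22×(0.521 + 22.01) = −16.4496.
Balance: K_1 − x×(3.22 − 2.76) = K_2, so x = (K_1 − K_2)/(3.22 − 2.76) = 9.7996/0.46 = 21.3 km.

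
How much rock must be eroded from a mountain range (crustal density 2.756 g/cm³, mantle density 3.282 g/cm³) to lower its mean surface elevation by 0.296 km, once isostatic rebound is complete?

Net drop Δ = e − u = e − e ρ_c/ρ_m = e (ρ_m − ρ_c)/ρ_m.
e = Δ ρ_m/(ρ_m − ρ_c) = 0.296 km × 3.282/0.526 = 1.85 km.

1.85 km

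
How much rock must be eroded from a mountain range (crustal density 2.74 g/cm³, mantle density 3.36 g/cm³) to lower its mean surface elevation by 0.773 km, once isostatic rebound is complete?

Net drop Δ = e − u = e − e ρ_c/ρ_m = e (ρ_m − ρ_c)/ρ_m.
e = Δ ρ_m/(ρ_m − ρ_c) = 0.773 km × 3.36/0.62 = 4.19 km.

4.19 km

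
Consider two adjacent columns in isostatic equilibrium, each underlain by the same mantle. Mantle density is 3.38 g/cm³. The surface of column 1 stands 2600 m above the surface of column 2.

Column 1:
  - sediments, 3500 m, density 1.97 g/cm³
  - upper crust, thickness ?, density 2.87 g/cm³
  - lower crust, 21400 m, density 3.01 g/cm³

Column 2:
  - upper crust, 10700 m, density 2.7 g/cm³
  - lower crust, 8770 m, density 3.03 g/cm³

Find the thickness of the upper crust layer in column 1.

12300 m

Take the compensation level at the base of the deeper column (depth z_c below the surface of column 1) and equate Σ ρ_i t_i down to z_c; mantle fills any gap and the z_c terms cancel.
Column 1: 3500×1.97 + x×2.87 + 21400×3.01 + (z_c − 24900 − x)×3.38
Column 2: 2600×0 + 10700×2.7 + 8770×3.03 + (z_c − 2600 − 19470)×3.38
The z_c×3.38 term appears on both sides and cancels. Collect the known terms of each column as K = Σ(ρt)_known − 3.38 × (depth of known layers): K_1 = 71309 − 3.38×24900 = −12853; K_2 = 55463.1 − 3.38×(2600 + 19470) = −19133.5.
Balance: K_1 − x×(3.38 − 2.87) = K_2, so x = (K_1 − K_2)/(3.38 − 2.87) = 6280.5/0.51 = 12300 m.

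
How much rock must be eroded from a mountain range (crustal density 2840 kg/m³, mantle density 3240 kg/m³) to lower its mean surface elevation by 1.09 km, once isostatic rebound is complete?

8.83 km

Net drop Δ = e − u = e − e ρ_c/ρ_m = e (ρ_m − ρ_c)/ρ_m.
e = Δ ρ_m/(ρ_m − ρ_c) = 1.09 km × 3240/400 = 8.83 km.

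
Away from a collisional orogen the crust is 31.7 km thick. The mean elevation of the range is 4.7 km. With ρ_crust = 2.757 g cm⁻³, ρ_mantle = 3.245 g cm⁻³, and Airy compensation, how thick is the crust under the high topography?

Root depth r = h ρ_c / (ρ_m − ρ_c) = 4.7 km × 2.757 / 0.488 = 26.55 km.
Total thickness = T + h + r = 31.7 km + 4.7 km + 26.55 km = 63 km.

63 km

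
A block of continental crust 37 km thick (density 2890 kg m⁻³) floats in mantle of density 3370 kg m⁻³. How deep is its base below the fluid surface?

Draft d = t ρ_obj/ρ_fluid = 37 km × 2890/3370 = 31.7 km.

31.7 km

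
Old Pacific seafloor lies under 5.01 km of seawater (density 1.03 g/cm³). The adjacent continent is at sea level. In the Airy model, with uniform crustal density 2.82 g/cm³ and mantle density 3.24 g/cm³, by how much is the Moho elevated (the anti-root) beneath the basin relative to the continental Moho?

Balancing pressure at the compensation depth: replacing crust with seawater at the top is compensated by replacing crust with mantle at the base: d (ρ_c − ρ_w) = a (ρ_m − ρ_c).
a = d (ρ_c − ρ_w)/(ρ_m − ρ_c) = 5.01 km × 1.79/0.42 = 21.4 km.

21.4 km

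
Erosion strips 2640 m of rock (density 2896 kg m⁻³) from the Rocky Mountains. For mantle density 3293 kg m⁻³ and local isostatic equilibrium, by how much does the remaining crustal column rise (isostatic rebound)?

2320 m

Unloading: uplift u = e ρ_c/ρ_m = 2640 m × 2896/3293 = 2320 m.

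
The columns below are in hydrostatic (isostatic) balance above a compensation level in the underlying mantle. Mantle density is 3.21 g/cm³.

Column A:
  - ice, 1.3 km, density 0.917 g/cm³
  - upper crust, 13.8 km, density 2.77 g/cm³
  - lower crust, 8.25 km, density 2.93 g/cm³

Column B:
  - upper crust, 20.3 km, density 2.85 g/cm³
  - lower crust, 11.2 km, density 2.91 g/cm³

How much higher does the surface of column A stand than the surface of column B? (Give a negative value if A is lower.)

For any compensation level in the mantle, the mantle terms cancel and isostasy reduces to e = (Σt_A − Σt_B) − (Σ(ρt)_A − Σ(ρt)_B) / ρ_m.
Σt_A = 23.35 km; Σt_B = 31.5 km; Σ(ρt)_A = 63.5906; Σ(ρt)_B = 90.447 (in km·g/cm³).
e = (23.35 − 31.5) − (63.5906 − 90.447) / 3.21 = 0.216 km.

0.216 km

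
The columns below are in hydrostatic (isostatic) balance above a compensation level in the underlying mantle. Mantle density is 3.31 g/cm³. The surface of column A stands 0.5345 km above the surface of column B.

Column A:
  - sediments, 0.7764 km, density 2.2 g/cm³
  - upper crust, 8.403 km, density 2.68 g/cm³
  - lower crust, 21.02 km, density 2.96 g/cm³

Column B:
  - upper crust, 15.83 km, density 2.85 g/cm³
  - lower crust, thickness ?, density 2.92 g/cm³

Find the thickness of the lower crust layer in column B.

Take the compensation level at the base of the deeper column (depth z_c below the surface of column A) and equate Σ ρ_i t_i down to z_c; mantle fills any gap and the z_c terms cancel.
Column A: 0.7764×2.2 + 8.403×2.68 + 21.02×2.96 + (z_c − 30.1994)×3.31
Column B: 0.5345×0 + 15.83×2.85 + x×2.92 + (z_c − 0.5345 − 15.83 − x)×3.31
The z_c×3.31 term appears on both sides and cancels. Collect the known terms of each column as K = Σ(ρt)_known − 3.31 × (depth of known layers): K_A = 86.44732 − 3.31×30.1994 = −13.512694; K_B = 45.1155 − 3.31×(0.5345 + 15.83) = −9.050995.
Balance: K_A = K_B − x×(3.31 − 2.92), so x = (K_B − K_A)/(3.31 − 2.92) = 4.4617/0.39 = 11.4 km.

11.4 km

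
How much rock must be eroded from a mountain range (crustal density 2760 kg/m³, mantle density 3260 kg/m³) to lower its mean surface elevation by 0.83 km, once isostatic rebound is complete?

Net drop Δ = e − u = e − e ρ_c/ρ_m = e (ρ_m − ρ_c)/ρ_m.
e = Δ ρ_m/(ρ_m − ρ_c) = 0.83 km × 3260/500 = 5.41 km.

5.41 km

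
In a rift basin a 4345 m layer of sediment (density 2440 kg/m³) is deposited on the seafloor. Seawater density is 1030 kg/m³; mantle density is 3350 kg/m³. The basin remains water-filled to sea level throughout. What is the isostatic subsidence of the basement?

Submarine loading: the sediment displaces seawater, and the subsidence is in turn flooded, so s (ρ_m − ρ_w) = t (ρ_sed − ρ_w).
s = 4345 m × (2440 − 1030) / (3350 − 1030) = 2640 m.

2640 m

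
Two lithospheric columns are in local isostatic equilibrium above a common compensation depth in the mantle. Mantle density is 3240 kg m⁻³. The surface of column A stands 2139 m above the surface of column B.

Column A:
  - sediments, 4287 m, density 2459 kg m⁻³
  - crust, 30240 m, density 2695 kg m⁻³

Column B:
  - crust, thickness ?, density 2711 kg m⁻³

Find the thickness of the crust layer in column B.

24400 m

Take the compensation level at the base of the deeper column (depth z_c below the surface of column A) and equate Σ ρ_i t_i down to z_c; mantle fills any gap and the z_c terms cancel.
Column A: 4287×2459 + 30240×2695 + (z_c − 34527)×3240
Column B: 2139×0 + x×2711 + (z_c − 2139 − 0 − x)×3240
The z_c×3240 term appears on both sides and cancels. Collect the known terms of each column as K = Σ(ρt)_known − 3240 × (depth of known layers): K_A = 92038533 − 3240×34527 = −19828947; K_B = 0 − 3240×(2139 + 0) = −6930360.
Balance: K_A = K_B − x×(3240 − 2711), so x = (K_B − K_A)/(3240 − 2711) = 12898600/529 = 24400 m.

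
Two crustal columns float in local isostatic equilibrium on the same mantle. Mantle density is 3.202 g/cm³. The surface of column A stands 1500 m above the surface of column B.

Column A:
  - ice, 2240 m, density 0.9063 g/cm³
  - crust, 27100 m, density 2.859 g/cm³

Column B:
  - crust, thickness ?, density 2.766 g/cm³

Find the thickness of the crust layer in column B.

Take the compensation level at the base of the deeper column (depth z_c below the surface of column A) and equate Σ ρ_i t_i down to z_c; mantle fills any gap and the z_c terms cancel.
Column A: 2240×0.9063 + 27100×2.859 + (z_c − 29340)×3.202
Column B: 1500×0 + x×2.766 + (z_c − 1500 − 0 − x)×3.202
The z_c×3.202 term appears on both sides and cancels. Collect the known terms of each column as K = Σ(ρt)_known − 3.202 × (depth of known layers): K_A = 79509.012 − 3.202×29340 = −14437.668; K_B = 0 − 3.202×(1500 + 0) = −4803.
Balance: K_A = K_B − x×(3.202 − 2.766), so x = (K_B − K_A)/(3.202 − 2.766) = 9634.67/0.436 = 22100 m.

22100 m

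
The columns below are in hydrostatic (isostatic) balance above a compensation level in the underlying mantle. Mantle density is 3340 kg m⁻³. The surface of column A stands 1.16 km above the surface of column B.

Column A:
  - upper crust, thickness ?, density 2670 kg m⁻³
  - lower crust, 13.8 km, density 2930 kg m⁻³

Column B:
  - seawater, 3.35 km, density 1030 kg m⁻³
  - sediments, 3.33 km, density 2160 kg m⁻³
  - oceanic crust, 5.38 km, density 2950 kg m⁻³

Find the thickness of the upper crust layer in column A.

17.9 km

Take the compensation level at the base of the deeper column (depth z_c below the surface of column A) and equate Σ ρ_i t_i down to z_c; mantle fills any gap and the z_c terms cancel.
Column A: x×2670 + 13.8×2930 + (z_c − 13.8 − x)×3340
Column B: 1.16×0 + 3.35×1030 + 3.33×2160 + 5.38×2950 + (z_c − 1.16 − 12.06)×3340
The z_c×3340 term appears on both sides and cancels. Collect the known terms of each column as K = Σ(ρt)_known − 3340 × (depth of known layers): K_A = 40434 − 3340×13.8 = −5658; K_B = 26514.3 − 3340×(1.16 + 12.06) = −17640.5.
Balance: K_A − x×(3340 − 2670) = K_B, so x = (K_A − K_B)/(3340 − 2670) = 11982.5/670 = 17.9 km.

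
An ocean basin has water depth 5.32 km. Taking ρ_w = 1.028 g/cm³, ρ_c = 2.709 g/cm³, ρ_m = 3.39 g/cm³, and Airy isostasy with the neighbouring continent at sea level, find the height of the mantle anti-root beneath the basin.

In Airy isostatic equilibrium: replacing crust with seawater at the top is compensated by replacing crust with mantle at the base: d (ρ_c − ρ_w) = a (ρ_m − ρ_c).
a = d (ρ_c − ρ_w)/(ρ_m − ρ_c) = 5.32 km × 1.681/0.681 = 13.1 km.

13.1 km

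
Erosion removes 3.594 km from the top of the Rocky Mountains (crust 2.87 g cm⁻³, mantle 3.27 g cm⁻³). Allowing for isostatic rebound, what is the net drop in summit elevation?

Rebound u = e ρ_c/ρ_m = 3.594 km × 2.87/3.27 = 3.154 km.
Net surface drop = e − u = 3.594 km − 3.154 km = e (ρ_m − ρ_c)/ρ_m = 0.44 km.

0.44 km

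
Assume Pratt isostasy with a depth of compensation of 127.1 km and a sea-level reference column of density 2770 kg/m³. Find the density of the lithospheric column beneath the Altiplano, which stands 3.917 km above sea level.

2690 kg/m³

Pratt balance: ρ_ref D = ρ (D + h).
ρ = ρ_ref D/(D + h) = 2770 × 127.1 km/(127.1 km + 3.917 km) = 2690 kg/m³.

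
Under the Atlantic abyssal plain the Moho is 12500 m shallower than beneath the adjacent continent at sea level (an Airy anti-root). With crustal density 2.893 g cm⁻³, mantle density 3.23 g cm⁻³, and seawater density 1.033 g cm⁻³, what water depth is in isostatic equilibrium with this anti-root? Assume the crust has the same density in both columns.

2260 m

Replacing a thickness d of crust by seawater at the top must be balanced by replacing crust with mantle at the base: d (ρ_c − ρ_w) = a (ρ_m − ρ_c).
d = a (ρ_m − ρ_c)/(ρ_c − ρ_w) = 12500 m × 0.337/1.86 = 2260 m.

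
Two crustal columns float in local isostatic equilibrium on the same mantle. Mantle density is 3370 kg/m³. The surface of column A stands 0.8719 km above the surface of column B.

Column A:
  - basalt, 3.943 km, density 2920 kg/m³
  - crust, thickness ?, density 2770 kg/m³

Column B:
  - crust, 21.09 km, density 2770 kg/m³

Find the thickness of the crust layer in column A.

23 km

Take the compensation level at the base of the deeper column (depth z_c below the surface of column A) and equate Σ ρ_i t_i down to z_c; mantle fills any gap and the z_c terms cancel.
Column A: 3.943×2920 + x×2770 + (z_c − 3.943 − x)×3370
Column B: 0.8719×0 + 21.09×2770 + (z_c − 0.8719 − 21.09)×3370
The z_c×3370 term appears on both sides and cancels. Collect the known terms of each column as K = Σ(ρt)_known − 3370 × (depth of known layers): K_A = 11513.56 − 3370×3.943 = −1774.35; K_B = 58419.3 − 3370×(0.8719 + 21.09) = −15592.303.
Balance: K_A − x×(3370 − 2770) = K_B, so x = (K_A − K_B)/(3370 − 2770) = 13818/600 = 23 km.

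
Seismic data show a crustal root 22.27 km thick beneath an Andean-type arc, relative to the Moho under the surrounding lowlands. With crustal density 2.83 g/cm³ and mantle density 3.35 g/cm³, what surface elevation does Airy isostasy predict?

For local isostatic compensation: ρ_c h = (ρ_m − ρ_c) r.
h = r (ρ_m − ρ_c) / ρ_c = 22.27 km × (3.35 − 2.83) / 2.83 = 4.09 km.

4.09 km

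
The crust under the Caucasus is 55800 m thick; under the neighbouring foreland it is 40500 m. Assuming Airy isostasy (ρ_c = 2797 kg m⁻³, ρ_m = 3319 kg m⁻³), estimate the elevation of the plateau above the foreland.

Excess crust Δ = 55800 m − 40500 m = 15300 m, split between elevation h and root r with h + r = Δ.
Airy balance ρ_c h = (ρ_m − ρ_c) r gives r = h ρ_c/(ρ_m − ρ_c), so h (1 + ρ_c/(ρ_m − ρ_c)) = Δ, i.e. h = Δ (ρ_m − ρ_c)/ρ_m.
h = 15300 m × 522/3319 = 2410 m.

2410 m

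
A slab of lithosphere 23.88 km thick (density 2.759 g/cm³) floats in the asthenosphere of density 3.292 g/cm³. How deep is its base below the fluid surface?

20 km

Draft d = t ρ_obj/ρ_fluid = 23.88 km × 2.759/3.292 = 20 km.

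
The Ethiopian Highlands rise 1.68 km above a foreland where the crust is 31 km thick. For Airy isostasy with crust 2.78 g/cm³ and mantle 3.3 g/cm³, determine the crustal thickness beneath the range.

Root depth r = h ρ_c / (ρ_m − ρ_c) = 1.68 km × 2.78 / 0.52 = 8.982 km.
Total thickness = T + h + r = 31 km + 1.68 km + 8.982 km = 41.7 km.

41.7 km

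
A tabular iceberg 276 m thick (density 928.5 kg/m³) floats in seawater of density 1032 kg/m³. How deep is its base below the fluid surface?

248 m

Draft d = t ρ_obj/ρ_fluid = 276 m × 928.5/1032 = 248 m.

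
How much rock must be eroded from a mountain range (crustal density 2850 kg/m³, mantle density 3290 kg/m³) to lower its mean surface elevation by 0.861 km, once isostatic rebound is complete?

Net drop Δ = e − u = e − e ρ_c/ρ_m = e (ρ_m − ρ_c)/ρ_m.
e = Δ ρ_m/(ρ_m − ρ_c) = 0.861 km × 3290/440 = 6.44 km.

6.44 km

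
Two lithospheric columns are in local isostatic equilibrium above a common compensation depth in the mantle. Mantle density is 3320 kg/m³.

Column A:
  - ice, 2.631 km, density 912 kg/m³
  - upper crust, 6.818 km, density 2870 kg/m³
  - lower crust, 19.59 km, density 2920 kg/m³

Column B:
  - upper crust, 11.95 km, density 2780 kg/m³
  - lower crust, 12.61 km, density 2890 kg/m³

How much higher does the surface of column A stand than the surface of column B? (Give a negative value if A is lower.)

1.62 km

For any compensation level in the mantle, the mantle terms cancel and isostasy reduces to e = (Σt_A − Σt_B) − (Σ(ρt)_A − Σ(ρt)_B) / ρ_m.
Σt_A = 29.039 km; Σt_B = 24.56 km; Σ(ρt)_A = 79169.932; Σ(ρt)_B = 69663.9 (in km·kg/m³).
e = (29.039 − 24.56) − (79169.932 − 69663.9) / 3320 = 1.62 km.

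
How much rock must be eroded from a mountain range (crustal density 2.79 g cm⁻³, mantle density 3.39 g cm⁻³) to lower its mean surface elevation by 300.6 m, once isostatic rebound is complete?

Net drop Δ = e − u = e − e ρ_c/ρ_m = e (ρ_m − ρ_c)/ρ_m.
e = Δ ρ_m/(ρ_m − ρ_c) = 300.6 m × 3.39/0.6 = 1700 m.

1700 m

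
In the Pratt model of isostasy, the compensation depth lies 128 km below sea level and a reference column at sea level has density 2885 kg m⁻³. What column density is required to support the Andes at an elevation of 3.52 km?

Pratt balance: ρ_ref D = ρ (D + h).
ρ = ρ_ref D/(D + h) = 2885 × 128 km/(128 km + 3.52 km) = 2810 kg m⁻³.

2810 kg m⁻³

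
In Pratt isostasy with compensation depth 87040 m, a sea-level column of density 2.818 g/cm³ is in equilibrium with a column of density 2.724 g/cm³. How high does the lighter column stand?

3000 m

ρ_ref D = ρ (D + h) → h = D (ρ_ref − ρ)/ρ.
h = 87040 m × (2.818 − 2.724)/2.724 = 3000 m.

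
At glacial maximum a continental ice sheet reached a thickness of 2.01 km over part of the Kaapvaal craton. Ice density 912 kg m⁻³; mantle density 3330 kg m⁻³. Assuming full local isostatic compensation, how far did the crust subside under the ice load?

Balancing pressure at the compensation depth: the ice load ρ_ice t is balanced by mantle displaced below, ρ_m s.
s = t ρ_ice / ρ_m = 2.01 km × 912/3330 = 0.55 km.

0.55 km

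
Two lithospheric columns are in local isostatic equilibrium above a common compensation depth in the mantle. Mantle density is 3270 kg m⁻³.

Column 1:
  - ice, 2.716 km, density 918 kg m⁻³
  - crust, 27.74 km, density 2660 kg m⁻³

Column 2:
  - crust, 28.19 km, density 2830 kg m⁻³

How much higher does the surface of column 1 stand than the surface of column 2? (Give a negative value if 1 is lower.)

For any compensation level in the mantle, the mantle terms cancel and isostasy reduces to e = (Σt_1 − Σt_2) − (Σ(ρt)_1 − Σ(ρt)_2) / ρ_m.
Σt_1 = 30.456 km; Σt_2 = 28.19 km; Σ(ρt)_1 = 76281.688; Σ(ρt)_2 = 79777.7 (in km·kg m⁻³).
e = (30.456 − 28.19) − (76281.688 − 79777.7) / 3270 = 3.34 km.

3.34 km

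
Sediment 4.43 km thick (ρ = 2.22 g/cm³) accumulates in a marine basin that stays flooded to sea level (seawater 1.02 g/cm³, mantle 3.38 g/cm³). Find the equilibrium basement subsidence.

Submarine loading: the sediment displaces seawater, and the subsidence is in turn flooded, so s (ρ_m − ρ_w) = t (ρ_sed − ρ_w).
s = 4.43 km × (2.22 − 1.02) / (3.38 − 1.02) = 2.25 km.

2.25 km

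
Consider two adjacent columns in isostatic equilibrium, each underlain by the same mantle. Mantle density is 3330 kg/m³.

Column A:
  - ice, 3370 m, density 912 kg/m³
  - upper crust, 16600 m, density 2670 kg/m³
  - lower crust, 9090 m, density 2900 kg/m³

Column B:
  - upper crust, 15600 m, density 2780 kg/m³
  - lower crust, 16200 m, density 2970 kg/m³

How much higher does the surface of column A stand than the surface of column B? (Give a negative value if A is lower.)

For any compensation level in the mantle, the mantle terms cancel and isostasy reduces to e = (Σt_A − Σt_B) − (Σ(ρt)_A − Σ(ρt)_B) / ρ_m.
Σt_A = 29060 m; Σt_B = 31800 m; Σ(ρt)_A = 73756440; Σ(ρt)_B = 91482000 (in m·kg/m³).
e = (29060 − 31800) − (73756440 − 91482000) / 3330 = 2580 m.

2580 m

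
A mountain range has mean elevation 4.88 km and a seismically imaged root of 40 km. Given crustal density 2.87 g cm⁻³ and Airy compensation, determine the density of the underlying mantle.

3.22 g cm⁻³

Airy balance: ρ_c h = (ρ_m − ρ_c) r → ρ_m = ρ_c (1 + h/r).
ρ_m = 2.87 × (1 + 4.88 km/40 km) = 3.22 g cm⁻³.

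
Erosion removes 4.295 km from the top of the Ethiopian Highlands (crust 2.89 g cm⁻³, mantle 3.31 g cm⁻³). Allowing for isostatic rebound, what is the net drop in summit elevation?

0.545 km

Rebound u = e ρ_c/ρ_m = 4.295 km × 2.89/3.31 = 3.75 km.
Net surface drop = e − u = 4.295 km − 3.75 km = e (ρ_m − ρ_c)/ρ_m = 0.545 km.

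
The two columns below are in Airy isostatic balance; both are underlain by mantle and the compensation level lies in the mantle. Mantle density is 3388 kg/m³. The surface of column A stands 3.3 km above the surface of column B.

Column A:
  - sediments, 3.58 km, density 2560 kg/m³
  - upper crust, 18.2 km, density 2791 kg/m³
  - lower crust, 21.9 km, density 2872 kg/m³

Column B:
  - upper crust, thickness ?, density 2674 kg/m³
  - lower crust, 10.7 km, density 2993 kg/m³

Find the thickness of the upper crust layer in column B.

Take the compensation level at the base of the deeper column (depth z_c below the surface of column A) and equate Σ ρ_i t_i down to z_c; mantle fills any gap and the z_c terms cancel.
Column A: 3.58×2560 + 18.2×2791 + 21.9×2872 + (z_c − 43.68)×3388
Column B: 3.3×0 + x×2674 + 10.7×2993 + (z_c − 3.3 − 10.7 − x)×3388
The z_c×3388 term appears on both sides and cancels. Collect the known terms of each column as K = Σ(ρt)_known − 3388 × (depth of known layers): K_A = 122857.8 − 3388×43.68 = −25130.04; K_B = 32025.1 − 3388×(3.3 + 10.7) = −15406.9.
Balance: K_A = K_B − x×(3388 − 2674), so x = (K_B − K_A)/(3388 − 2674) = 9723.14/714 = 13.6 km.

13.6 km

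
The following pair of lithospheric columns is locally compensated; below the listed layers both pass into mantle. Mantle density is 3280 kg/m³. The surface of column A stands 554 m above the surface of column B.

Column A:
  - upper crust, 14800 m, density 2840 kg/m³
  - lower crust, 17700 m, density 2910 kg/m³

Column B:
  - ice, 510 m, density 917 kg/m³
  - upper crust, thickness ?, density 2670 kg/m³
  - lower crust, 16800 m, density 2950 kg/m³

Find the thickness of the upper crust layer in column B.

7370 m

Take the compensation level at the base of the deeper column (depth z_c below the surface of column A) and equate Σ ρ_i t_i down to z_c; mantle fills any gap and the z_c terms cancel.
Column A: 14800×2840 + 17700×2910 + (z_c − 32500)×3280
Column B: 554×0 + 510×917 + x×2670 + 16800×2950 + (z_c − 554 − 17310 − x)×3280
The z_c×3280 term appears on both sides and cancels. Collect the known terms of each column as K = Σ(ρt)_known − 3280 × (depth of known layers): K_A = 93539000 − 3280×32500 = −13061000; K_B = 50027670 − 3280×(554 + 17310) = −8566250.
Balance: K_A = K_B − x×(3280 − 2670), so x = (K_B − K_A)/(3280 − 2670) = 4494750/610 = 7370 m.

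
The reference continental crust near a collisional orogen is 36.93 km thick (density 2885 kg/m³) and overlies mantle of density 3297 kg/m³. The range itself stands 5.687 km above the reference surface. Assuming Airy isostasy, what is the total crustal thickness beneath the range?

Root depth r = h ρ_c / (ρ_m − ρ_c) = 5.687 km × 2885 / 412 = 39.82 km.
Total thickness = T + h + r = 36.93 km + 5.687 km + 39.82 km = 82.4 km.

82.4 km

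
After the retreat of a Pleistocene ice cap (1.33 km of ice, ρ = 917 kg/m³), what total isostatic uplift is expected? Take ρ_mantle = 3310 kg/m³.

Removing the load lets mantle flow back in; uplift u satisfies ρ_ice t = ρ_m u.
u = t ρ_ice/ρ_m = 1.33 km × 917/3310 = 0.368 km.

0.368 km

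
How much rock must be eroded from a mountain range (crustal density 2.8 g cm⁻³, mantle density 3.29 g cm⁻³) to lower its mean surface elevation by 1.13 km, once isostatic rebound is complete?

Net drop Δ = e − u = e − e ρ_c/ρ_m = e (ρ_m − ρ_c)/ρ_m.
e = Δ ρ_m/(ρ_m − ρ_c) = 1.13 km × 3.29/0.49 = 7.59 km.

7.59 km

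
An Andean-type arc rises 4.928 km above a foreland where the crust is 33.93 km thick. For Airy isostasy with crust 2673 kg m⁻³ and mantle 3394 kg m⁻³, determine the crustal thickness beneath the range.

Root depth r = h ρ_c / (ρ_m − ρ_c) = 4.928 km × 2673 / 721 = 18.27 km.
Total thickness = T + h + r = 33.93 km + 4.928 km + 18.27 km = 57.1 km.

57.1 km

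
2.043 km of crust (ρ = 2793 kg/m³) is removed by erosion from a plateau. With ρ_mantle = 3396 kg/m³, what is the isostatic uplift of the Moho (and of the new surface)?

1.68 km

Unloading: uplift u = e ρ_c/ρ_m = 2.043 km × 2793/3396 = 1.68 km.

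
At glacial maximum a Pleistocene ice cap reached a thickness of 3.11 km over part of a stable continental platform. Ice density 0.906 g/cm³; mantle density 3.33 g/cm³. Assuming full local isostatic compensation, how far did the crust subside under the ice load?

0.846 km

Balancing pressure at the compensation depth: the ice load ρ_ice t is balanced by mantle displaced below, ρ_m s.
s = t ρ_ice / ρ_m = 3.11 km × 0.906/3.33 = 0.846 km.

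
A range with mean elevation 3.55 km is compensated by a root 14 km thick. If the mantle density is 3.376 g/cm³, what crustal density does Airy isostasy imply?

2.69 g/cm³

ρ_c h = (ρ_m − ρ_c) r → ρ_c (h + r) = ρ_m r → ρ_c = ρ_m r / (h + r).
ρ_c = 3.376 × 14 km / (3.55 km + 14 km) = 2.69 g/cm³.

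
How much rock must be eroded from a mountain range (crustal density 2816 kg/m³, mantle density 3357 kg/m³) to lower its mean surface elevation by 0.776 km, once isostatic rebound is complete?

4.82 km

Net drop Δ = e − u = e − e ρ_c/ρ_m = e (ρ_m − ρ_c)/ρ_m.
e = Δ ρ_m/(ρ_m − ρ_c) = 0.776 km × 3357/541 = 4.82 km.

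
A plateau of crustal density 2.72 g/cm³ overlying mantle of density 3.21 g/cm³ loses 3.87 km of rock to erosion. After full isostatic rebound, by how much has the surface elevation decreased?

0.591 km

Rebound u = e ρ_c/ρ_m = 3.87 km × 2.72/3.21 = 3.279 km.
Net surface drop = e − u = 3.87 km − 3.279 km = e (ρ_m − ρ_c)/ρ_m = 0.591 km.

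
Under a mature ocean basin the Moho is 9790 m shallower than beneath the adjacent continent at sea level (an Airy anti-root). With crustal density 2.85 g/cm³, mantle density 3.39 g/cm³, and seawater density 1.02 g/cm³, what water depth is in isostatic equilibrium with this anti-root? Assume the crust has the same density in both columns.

2890 m

Replacing a thickness d of crust by seawater at the top must be balanced by replacing crust with mantle at the base: d (ρ_c − ρ_w) = a (ρ_m − ρ_c).
d = a (ρ_m − ρ_c)/(ρ_c − ρ_w) = 9790 m × 0.54/1.83 = 2890 m.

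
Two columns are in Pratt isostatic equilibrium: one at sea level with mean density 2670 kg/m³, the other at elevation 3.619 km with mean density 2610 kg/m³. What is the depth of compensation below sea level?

157 km

ρ_ref D = ρ (D + h) → D (ρ_ref − ρ) = ρ h.
D = ρ h/(ρ_ref − ρ) = 2610 × 3.619 km/(2670 − 2610) = 157 km.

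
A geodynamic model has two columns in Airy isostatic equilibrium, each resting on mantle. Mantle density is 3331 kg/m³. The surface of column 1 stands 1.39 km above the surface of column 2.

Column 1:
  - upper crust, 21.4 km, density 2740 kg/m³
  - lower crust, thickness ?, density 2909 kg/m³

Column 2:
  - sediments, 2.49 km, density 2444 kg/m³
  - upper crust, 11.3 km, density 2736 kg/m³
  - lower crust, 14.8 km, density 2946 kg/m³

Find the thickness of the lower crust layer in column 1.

15.7 km

Take the compensation level at the base of the deeper column (depth z_c below the surface of column 1) and equate Σ ρ_i t_i down to z_c; mantle fills any gap and the z_c terms cancel.
Column 1: 21.4×2740 + x×2909 + (z_c − 21.4 − x)×3331
Column 2: 1.39×0 + 2.49×2444 + 11.3×2736 + 14.8×2946 + (z_c − 1.39 − 28.59)×3331
The z_c×3331 term appears on both sides and cancels. Collect the known terms of each column as K = Σ(ρt)_known − 3331 × (depth of known layers): K_1 = 58636 − 3331×21.4 = −12647.4; K_2 = 80603.16 − 3331×(1.39 + 28.59) = −19260.22.
Balance: K_1 − x×(3331 − 2909) = K_2, so x = (K_1 − K_2)/(3331 − 2909) = 6612.82/422 = 15.7 km.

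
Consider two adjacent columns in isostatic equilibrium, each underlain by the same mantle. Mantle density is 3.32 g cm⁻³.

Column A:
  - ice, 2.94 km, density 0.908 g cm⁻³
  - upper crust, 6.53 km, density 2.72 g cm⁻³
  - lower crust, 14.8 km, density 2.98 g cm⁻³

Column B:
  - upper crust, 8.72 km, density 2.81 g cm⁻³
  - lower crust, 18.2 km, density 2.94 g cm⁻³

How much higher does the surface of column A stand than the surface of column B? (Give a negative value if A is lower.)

1.41 km

For any compensation level in the mantle, the mantle terms cancel and isostasy reduces to e = (Σt_A − Σt_B) − (Σ(ρt)_A − Σ(ρt)_B) / ρ_m.
Σt_A = 24.27 km; Σt_B = 26.92 km; Σ(ρt)_A = 64.53512; Σ(ρt)_B = 78.0112 (in km·g cm⁻³).
e = (24.27 − 26.92) − (64.53512 − 78.0112) / 3.32 = 1.41 km.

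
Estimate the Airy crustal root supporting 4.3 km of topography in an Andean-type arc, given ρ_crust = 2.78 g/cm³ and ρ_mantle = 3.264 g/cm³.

For local isostatic compensation: the weight of the topography is balanced by the buoyancy of the root, ρ_c h = (ρ_m − ρ_c) r.
r = h · ρ_c / (ρ_m − ρ_c) = 4.3 km × 2.78 / (3.264 − 2.78) = 24.7 km.

24.7 km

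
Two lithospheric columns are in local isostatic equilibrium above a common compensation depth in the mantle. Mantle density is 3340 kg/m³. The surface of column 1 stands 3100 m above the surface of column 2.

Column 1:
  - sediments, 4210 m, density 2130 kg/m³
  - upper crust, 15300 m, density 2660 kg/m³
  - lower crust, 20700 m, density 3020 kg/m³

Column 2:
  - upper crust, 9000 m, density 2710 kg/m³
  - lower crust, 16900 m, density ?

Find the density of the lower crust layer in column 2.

2980 kg/m³

Take the compensation level at the base of the deeper column (depth z_c below the surface of column 1) and equate Σ ρ_i t_i down to z_c; mantle fills any gap and the z_c terms cancel.
Column 1: 4210×2130 + 15300×2660 + 20700×3020 + (z_c − 40210)×3340
Column 2: 3100×0 + 9000×2710 + 16900×ρ + (z_c − 3100 − 25900)×3340
The z_c×3340 term appears on both sides and cancels. Collect the known terms of each column as K = Σ(ρt)_known − 3340 × (depth of known layers): K_1 = 112179300 − 3340×40210 = −22122100; K_2 = 24390000 − 3340×(3100 + 25900) = −72470000.
Balance: K_1 = K_2 + 16900×ρ, so ρ = (K_1 − K_2)/16900 = 50347900/16900 = 2980 kg/m³.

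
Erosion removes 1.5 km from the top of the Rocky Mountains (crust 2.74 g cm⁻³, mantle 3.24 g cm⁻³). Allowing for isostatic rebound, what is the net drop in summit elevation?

0.231 km

Rebound u = e ρ_c/ρ_m = 1.5 km × 2.74/3.24 = 1.269 km.
Net surface drop = e − u = 1.5 km − 1.269 km = e (ρ_m − ρ_c)/ρ_m = 0.231 km.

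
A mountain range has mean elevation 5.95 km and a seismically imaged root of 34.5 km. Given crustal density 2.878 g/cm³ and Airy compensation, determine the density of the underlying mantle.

Airy balance: ρ_c h = (ρ_m − ρ_c) r → ρ_m = ρ_c (1 + h/r).
ρ_m = 2.878 × (1 + 5.95 km/34.5 km) = 3.37 g/cm³.

3.37 g/cm³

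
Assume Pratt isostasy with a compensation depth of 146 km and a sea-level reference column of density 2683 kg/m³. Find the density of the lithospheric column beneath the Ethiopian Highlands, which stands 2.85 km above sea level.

Pratt balance: ρ_ref D = ρ (D + h).
ρ = ρ_ref D/(D + h) = 2683 × 146 km/(146 km + 2.85 km) = 2630 kg/m³.

2630 kg/m³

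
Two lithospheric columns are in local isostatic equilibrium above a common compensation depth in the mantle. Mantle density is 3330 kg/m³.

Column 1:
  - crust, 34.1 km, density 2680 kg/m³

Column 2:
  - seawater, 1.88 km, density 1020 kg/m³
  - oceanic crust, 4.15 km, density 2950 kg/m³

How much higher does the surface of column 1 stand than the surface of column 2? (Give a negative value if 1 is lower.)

4.88 km

For any compensation level in the mantle, the mantle terms cancel and isostasy reduces to e = (Σt_1 − Σt_2) − (Σ(ρt)_1 − Σ(ρt)_2) / ρ_m.
Σt_1 = 34.1 km; Σt_2 = 6.03 km; Σ(ρt)_1 = 91388; Σ(ρt)_2 = 14160.1 (in km·kg/m³).
e = (34.1 − 6.03) − (91388 − 14160.1) / 3330 = 4.88 km.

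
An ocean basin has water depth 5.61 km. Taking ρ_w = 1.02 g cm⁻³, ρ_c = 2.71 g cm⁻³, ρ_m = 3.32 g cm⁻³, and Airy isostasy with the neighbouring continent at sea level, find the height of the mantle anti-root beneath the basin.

15.5 km

Equating mass per unit area of the two columns: replacing crust with seawater at the top is compensated by replacing crust with mantle at the base: d (ρ_c − ρ_w) = a (ρ_m − ρ_c).
a = d (ρ_c − ρ_w)/(ρ_m − ρ_c) = 5.61 km × 1.69/0.61 = 15.5 km.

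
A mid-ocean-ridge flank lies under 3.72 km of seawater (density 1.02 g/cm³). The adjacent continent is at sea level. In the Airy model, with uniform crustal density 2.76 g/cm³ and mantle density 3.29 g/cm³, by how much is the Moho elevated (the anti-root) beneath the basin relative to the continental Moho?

12.2 km

For local isostatic compensation: replacing crust with seawater at the top is compensated by replacing crust with mantle at the base: d (ρ_c − ρ_w) = a (ρ_m − ρ_c).
a = d (ρ_c − ρ_w)/(ρ_m − ρ_c) = 3.72 km × 1.74/0.53 = 12.2 km.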